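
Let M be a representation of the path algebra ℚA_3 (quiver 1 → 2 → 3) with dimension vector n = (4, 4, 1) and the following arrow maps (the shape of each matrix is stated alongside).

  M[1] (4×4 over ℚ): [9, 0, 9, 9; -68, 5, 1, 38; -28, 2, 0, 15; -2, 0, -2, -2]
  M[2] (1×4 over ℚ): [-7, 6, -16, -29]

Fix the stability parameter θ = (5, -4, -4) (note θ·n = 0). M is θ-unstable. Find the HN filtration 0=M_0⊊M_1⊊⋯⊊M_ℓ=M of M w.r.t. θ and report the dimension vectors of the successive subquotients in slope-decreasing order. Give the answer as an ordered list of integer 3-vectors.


Barcode: M ≅ I[1,1], I[1,2]^2, I[1,3], I[2,2]. HN layers by μ_θ (4 steps, strictly decreasing):
  μ^(1)=5; μ^(2)=1/2; μ^(3)=-1; μ^(4)=-4

((1, 0, 0); (2, 2, 0); (1, 1, 1); (0, 1, 0))


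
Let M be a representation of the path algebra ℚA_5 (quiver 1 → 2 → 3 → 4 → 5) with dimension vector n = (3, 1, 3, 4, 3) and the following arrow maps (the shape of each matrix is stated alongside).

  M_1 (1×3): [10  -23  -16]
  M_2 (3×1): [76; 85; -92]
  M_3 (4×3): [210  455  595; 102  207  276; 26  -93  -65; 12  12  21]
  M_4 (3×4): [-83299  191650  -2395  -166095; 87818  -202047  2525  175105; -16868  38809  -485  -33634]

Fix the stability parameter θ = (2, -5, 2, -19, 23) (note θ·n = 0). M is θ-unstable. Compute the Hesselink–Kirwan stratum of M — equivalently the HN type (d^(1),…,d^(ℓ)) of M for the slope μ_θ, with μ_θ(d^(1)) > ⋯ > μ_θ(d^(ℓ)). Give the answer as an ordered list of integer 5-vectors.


Interval decomposition of M: I[1,1]^2, I[1,4], I[3,3], I[3,5], I[4,5]^2.
HN type (ℓ=5): μ^(1)=23; μ^(2)=2; μ^(3)=-5; μ^(4)=-17/2; μ^(5)=-19

((0, 0, 0, 0, 3); (2, 0, 1, 0, 0); (1, 1, 1, 1, 0); (0, 0, 1, 1, 0); (0, 0, 0, 2, 0))


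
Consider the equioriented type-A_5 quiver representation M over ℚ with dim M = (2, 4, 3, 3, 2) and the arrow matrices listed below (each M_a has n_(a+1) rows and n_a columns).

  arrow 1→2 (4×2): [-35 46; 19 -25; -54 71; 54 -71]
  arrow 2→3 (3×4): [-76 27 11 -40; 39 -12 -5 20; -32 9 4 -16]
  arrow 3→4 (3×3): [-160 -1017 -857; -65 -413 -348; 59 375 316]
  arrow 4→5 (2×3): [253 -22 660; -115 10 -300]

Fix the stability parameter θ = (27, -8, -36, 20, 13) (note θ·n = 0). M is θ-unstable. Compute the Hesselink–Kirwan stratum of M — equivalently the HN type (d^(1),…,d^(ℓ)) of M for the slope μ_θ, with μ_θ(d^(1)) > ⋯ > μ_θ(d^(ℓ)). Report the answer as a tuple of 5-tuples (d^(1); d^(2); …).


Via rank(M_{q-1}∘⋯∘M_p): M ≅ I[1,3], I[1,4], I[2,2], I[2,5], I[4,4], I[5,5].
μ_θ-semistable layers: μ^(1)=20; μ^(2)=33/2; μ^(3)=13; μ^(4)=-17/3; μ^(5)=-8; μ^(6)=-22

((0, 0, 0, 2, 0); (0, 0, 0, 1, 1); (0, 0, 0, 0, 1); (2, 2, 2, 0, 0); (0, 1, 0, 0, 0); (0, 1, 1, 0, 0))


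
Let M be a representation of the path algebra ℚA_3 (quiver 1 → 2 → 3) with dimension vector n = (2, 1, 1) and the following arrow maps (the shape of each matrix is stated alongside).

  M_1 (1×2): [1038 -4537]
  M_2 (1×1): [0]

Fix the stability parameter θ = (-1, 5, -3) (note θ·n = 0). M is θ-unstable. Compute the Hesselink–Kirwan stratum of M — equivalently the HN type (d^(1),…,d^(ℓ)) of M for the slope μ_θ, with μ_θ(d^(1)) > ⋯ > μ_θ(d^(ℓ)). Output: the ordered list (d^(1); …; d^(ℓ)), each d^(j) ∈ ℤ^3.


Via rank(M_{q-1}∘⋯∘M_p): M ≅ I[1,1], I[1,2], I[3,3].
μ_θ-semistable layers: μ^(1)=5; μ^(2)=-1; μ^(3)=-3

((0, 1, 0); (2, 0, 0); (0, 0, 1))


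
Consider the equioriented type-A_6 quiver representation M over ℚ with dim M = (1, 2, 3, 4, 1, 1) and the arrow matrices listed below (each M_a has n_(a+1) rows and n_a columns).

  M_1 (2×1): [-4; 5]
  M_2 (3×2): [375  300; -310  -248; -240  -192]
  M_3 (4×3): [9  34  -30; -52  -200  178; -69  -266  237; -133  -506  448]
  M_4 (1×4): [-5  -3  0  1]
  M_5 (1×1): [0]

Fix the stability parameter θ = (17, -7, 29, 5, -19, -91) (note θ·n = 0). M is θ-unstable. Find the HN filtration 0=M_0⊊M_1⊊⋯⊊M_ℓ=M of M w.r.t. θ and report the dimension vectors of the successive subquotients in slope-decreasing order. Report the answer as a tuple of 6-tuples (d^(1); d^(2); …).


Via rank(M_{q-1}∘⋯∘M_p): M ≅ I[1,2], I[2,5], I[3,3], I[3,4], I[4,4]^2, I[6,6].
μ_θ-semistable layers: μ^(1)=29; μ^(2)=17; μ^(3)=5; μ^(4)=-7; μ^(5)=-91

((0, 0, 1, 0, 0, 0); (0, 0, 1, 1, 0, 0); (1, 1, 1, 3, 1, 0); (0, 1, 0, 0, 0, 0); (0, 0, 0, 0, 0, 1))


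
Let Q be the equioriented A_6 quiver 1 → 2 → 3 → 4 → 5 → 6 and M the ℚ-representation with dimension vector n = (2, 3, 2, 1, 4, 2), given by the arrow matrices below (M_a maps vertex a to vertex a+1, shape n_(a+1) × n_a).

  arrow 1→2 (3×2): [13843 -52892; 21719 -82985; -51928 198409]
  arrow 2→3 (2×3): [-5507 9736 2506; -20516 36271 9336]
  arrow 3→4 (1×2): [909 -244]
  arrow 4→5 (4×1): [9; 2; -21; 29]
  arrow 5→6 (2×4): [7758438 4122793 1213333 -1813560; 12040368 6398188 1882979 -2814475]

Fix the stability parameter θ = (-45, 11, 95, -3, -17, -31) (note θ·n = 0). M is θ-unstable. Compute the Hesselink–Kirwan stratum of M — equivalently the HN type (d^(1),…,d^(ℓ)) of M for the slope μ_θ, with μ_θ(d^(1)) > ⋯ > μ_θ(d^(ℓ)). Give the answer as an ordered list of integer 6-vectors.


Interval decomposition of M: I[1,3], I[1,6], I[2,2], I[5,5]^2, I[5,6].
HN type (ℓ=5): μ^(1)=95; μ^(2)=11; μ^(3)=-17; μ^(4)=-24; μ^(5)=-45

((0, 0, 1, 0, 0, 0); (0, 3, 1, 1, 1, 1); (0, 0, 0, 0, 2, 0); (0, 0, 0, 0, 1, 1); (2, 0, 0, 0, 0, 0))


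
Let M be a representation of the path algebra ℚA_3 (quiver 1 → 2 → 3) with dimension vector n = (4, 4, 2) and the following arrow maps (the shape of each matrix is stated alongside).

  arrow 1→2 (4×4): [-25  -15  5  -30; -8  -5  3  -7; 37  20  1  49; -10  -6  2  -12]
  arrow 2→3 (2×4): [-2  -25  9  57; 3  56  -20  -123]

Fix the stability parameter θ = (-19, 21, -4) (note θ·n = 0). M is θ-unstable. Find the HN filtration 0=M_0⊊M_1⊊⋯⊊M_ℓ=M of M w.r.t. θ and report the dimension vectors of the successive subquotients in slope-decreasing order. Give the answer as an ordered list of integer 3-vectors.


Via rank(M_{q-1}∘⋯∘M_p): M ≅ I[1,1], I[1,2], I[1,3]^2, I[2,2].
μ_θ-semistable layers: μ^(1)=21; μ^(2)=17/2; μ^(3)=-19

((0, 2, 0); (0, 2, 2); (4, 0, 0))


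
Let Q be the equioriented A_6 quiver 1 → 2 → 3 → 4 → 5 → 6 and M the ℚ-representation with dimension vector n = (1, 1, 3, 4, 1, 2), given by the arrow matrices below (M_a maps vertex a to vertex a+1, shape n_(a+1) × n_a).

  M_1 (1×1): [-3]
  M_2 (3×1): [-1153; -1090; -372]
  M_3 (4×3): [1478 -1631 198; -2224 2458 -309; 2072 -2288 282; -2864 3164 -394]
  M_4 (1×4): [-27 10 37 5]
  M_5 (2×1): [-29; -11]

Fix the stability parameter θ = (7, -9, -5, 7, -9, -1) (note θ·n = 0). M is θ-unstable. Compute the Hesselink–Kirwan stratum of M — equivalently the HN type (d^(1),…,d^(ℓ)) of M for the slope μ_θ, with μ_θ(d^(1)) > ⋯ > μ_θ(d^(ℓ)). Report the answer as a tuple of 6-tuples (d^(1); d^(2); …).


Via rank(M_{q-1}∘⋯∘M_p): M ≅ I[1,3], I[3,4], I[3,6], I[4,4]^2, I[6,6].
μ_θ-semistable layers: μ^(1)=7; μ^(2)=-1; μ^(3)=-7/3; μ^(4)=-5

((0, 0, 0, 3, 0, 0); (0, 0, 0, 1, 1, 2); (1, 1, 1, 0, 0, 0); (0, 0, 2, 0, 0, 0))


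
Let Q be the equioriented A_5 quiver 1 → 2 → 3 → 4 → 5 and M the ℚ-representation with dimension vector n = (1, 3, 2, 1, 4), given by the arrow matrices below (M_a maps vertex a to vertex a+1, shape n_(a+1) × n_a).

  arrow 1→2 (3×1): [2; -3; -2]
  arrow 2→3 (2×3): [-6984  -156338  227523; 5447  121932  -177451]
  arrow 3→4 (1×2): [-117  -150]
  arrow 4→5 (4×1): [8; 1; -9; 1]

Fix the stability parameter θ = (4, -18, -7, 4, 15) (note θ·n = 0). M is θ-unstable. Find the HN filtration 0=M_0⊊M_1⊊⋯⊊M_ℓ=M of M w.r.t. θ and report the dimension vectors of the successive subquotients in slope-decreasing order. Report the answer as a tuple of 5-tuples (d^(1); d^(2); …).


Barcode: M ≅ I[1,2], I[2,3], I[2,5], I[5,5]^3. HN layers by μ_θ (4 steps, strictly decreasing):
  μ^(1)=15; μ^(2)=4; μ^(3)=-7; μ^(4)=-18

((0, 0, 0, 0, 4); (0, 0, 0, 1, 0); (1, 1, 2, 0, 0); (0, 2, 0, 0, 0))


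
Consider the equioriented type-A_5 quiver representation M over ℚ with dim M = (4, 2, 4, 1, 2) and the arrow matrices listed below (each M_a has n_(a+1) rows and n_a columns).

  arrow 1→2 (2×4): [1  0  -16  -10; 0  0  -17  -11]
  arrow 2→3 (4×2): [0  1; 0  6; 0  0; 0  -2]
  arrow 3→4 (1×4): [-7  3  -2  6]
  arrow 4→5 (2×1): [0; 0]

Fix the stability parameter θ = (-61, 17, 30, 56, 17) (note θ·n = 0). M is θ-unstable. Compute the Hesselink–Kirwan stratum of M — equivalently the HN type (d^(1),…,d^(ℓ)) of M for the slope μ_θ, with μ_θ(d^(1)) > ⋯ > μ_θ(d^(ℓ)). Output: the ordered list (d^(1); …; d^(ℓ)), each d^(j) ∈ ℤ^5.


Barcode: M ≅ I[1,1]^2, I[1,2], I[1,4], I[3,3]^3, I[5,5]^2. HN layers by μ_θ (4 steps, strictly decreasing):
  μ^(1)=56; μ^(2)=30; μ^(3)=17; μ^(4)=-61

((0, 0, 0, 1, 0); (0, 0, 4, 0, 0); (0, 2, 0, 0, 2); (4, 0, 0, 0, 0))


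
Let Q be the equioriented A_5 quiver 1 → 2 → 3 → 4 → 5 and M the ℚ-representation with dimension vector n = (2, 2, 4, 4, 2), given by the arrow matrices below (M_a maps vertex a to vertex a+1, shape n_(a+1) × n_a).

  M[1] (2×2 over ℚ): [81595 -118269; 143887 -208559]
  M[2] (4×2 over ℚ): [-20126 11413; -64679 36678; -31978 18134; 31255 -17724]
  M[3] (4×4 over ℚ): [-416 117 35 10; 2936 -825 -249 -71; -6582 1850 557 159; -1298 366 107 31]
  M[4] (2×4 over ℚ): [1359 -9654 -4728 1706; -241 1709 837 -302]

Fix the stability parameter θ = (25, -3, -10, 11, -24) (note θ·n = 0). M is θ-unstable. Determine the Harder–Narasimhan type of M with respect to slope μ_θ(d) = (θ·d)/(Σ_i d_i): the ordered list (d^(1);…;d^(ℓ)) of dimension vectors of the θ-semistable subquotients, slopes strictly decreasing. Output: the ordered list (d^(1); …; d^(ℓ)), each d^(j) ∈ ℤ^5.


Interval decomposition of M: I[1,3], I[1,5], I[3,4], I[3,5], I[4,4].
HN type (ℓ=5): μ^(1)=11; μ^(2)=4; μ^(3)=-1/5; μ^(4)=-13/2; μ^(5)=-10

((0, 0, 0, 2, 0); (1, 1, 1, 0, 0); (1, 1, 1, 1, 1); (0, 0, 0, 1, 1); (0, 0, 2, 0, 0))


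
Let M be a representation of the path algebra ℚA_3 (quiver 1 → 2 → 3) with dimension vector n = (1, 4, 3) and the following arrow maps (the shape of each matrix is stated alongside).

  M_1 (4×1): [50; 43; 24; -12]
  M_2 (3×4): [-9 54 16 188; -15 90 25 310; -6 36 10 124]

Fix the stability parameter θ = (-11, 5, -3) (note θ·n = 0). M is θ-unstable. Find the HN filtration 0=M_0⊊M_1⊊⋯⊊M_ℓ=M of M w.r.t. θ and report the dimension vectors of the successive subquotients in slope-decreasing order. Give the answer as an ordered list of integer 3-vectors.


Via rank(M_{q-1}∘⋯∘M_p): M ≅ I[1,2], I[2,2], I[2,3]^2, I[3,3].
μ_θ-semistable layers: μ^(1)=5; μ^(2)=1; μ^(3)=-3; μ^(4)=-11

((0, 2, 0); (0, 2, 2); (0, 0, 1); (1, 0, 0))


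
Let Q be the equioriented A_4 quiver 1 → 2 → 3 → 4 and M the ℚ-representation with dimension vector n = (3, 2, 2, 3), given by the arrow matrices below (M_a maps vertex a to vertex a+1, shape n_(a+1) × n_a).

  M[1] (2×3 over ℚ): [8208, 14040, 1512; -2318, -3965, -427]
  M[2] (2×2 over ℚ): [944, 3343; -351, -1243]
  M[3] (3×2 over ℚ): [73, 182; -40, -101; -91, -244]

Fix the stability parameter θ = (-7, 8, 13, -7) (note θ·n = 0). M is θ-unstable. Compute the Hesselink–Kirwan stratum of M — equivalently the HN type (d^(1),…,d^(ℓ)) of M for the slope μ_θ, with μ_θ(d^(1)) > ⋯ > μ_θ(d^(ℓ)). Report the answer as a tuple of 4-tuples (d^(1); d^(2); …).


Barcode: M ≅ I[1,1]^2, I[1,4], I[2,4], I[4,4]. HN layers by μ_θ (2 steps, strictly decreasing):
  μ^(1)=14/3; μ^(2)=-7

((0, 2, 2, 2); (3, 0, 0, 1))


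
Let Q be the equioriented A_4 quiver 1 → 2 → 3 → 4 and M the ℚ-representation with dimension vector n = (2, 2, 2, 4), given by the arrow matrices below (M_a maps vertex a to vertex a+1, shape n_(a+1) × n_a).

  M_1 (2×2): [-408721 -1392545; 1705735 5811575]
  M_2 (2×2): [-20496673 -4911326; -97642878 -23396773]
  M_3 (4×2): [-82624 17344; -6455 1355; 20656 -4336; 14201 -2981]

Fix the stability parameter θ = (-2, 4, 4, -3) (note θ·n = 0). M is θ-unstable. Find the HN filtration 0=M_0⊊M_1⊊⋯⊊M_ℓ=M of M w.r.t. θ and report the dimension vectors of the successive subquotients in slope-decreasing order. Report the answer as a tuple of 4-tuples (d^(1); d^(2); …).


Interval decomposition of M: I[1,1], I[1,3], I[2,4], I[4,4]^3.
HN type (ℓ=4): μ^(1)=4; μ^(2)=5/3; μ^(3)=-2; μ^(4)=-3

((0, 1, 1, 0); (0, 1, 1, 1); (2, 0, 0, 0); (0, 0, 0, 3))


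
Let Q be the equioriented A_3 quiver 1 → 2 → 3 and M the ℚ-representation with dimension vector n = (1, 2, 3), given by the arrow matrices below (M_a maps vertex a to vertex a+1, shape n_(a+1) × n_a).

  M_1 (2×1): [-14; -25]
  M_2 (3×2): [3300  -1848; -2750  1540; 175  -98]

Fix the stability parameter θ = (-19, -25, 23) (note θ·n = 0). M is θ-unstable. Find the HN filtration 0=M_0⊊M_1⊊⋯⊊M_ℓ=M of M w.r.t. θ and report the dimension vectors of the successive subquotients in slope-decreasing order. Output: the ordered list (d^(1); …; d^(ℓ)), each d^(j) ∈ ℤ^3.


Interval decomposition of M: I[1,2], I[2,3], I[3,3]^2.
HN type (ℓ=3): μ^(1)=23; μ^(2)=-22; μ^(3)=-25

((0, 0, 3); (1, 1, 0); (0, 1, 0))


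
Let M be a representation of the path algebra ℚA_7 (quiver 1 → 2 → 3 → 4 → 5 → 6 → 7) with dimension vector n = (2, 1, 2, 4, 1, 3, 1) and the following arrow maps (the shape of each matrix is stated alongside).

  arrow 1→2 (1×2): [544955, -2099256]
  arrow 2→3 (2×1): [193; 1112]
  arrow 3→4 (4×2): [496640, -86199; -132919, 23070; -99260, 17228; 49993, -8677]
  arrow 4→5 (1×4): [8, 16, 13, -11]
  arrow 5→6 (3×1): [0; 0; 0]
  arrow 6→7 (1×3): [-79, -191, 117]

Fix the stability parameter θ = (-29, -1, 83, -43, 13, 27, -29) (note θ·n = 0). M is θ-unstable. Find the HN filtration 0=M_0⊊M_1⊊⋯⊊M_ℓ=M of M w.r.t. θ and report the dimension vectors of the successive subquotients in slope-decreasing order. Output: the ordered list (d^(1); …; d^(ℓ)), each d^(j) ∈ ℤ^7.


Barcode: M ≅ I[1,1], I[1,5], I[3,4], I[4,4]^2, I[6,6]^2, I[6,7]. HN layers by μ_θ (6 steps, strictly decreasing):
  μ^(1)=27; μ^(2)=20; μ^(3)=53/3; μ^(4)=-1; μ^(5)=-29; μ^(6)=-43

((0, 0, 0, 0, 0, 2, 0); (0, 0, 1, 1, 0, 0, 0); (0, 0, 1, 1, 1, 0, 0); (0, 1, 0, 0, 0, 1, 1); (2, 0, 0, 0, 0, 0, 0); (0, 0, 0, 2, 0, 0, 0))


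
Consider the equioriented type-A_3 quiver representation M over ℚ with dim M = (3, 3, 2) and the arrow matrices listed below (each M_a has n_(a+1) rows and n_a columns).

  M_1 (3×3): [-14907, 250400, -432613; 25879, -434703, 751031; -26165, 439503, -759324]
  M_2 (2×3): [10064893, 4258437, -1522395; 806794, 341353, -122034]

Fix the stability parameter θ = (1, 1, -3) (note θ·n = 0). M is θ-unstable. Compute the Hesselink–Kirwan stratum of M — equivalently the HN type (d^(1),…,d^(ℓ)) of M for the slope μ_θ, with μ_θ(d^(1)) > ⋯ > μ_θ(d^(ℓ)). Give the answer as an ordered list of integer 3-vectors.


Barcode: M ≅ I[1,2], I[1,3]^2. HN layers by μ_θ (2 steps, strictly decreasing):
  μ^(1)=1; μ^(2)=-1/3

((1, 1, 0); (2, 2, 2))


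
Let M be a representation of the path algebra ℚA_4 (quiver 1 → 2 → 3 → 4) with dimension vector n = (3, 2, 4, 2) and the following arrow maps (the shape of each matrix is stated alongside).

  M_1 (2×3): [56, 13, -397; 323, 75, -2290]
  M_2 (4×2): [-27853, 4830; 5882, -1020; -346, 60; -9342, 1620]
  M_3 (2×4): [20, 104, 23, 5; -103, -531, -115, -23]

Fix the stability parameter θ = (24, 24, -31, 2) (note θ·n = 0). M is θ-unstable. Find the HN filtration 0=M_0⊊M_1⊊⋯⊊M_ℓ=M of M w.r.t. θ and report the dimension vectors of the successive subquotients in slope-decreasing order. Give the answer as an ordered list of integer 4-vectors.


Via rank(M_{q-1}∘⋯∘M_p): M ≅ I[1,1], I[1,2], I[1,4], I[3,3]^2, I[3,4].
μ_θ-semistable layers: μ^(1)=24; μ^(2)=19/4; μ^(3)=2; μ^(4)=-31

((2, 1, 0, 0); (1, 1, 1, 1); (0, 0, 0, 1); (0, 0, 3, 0))


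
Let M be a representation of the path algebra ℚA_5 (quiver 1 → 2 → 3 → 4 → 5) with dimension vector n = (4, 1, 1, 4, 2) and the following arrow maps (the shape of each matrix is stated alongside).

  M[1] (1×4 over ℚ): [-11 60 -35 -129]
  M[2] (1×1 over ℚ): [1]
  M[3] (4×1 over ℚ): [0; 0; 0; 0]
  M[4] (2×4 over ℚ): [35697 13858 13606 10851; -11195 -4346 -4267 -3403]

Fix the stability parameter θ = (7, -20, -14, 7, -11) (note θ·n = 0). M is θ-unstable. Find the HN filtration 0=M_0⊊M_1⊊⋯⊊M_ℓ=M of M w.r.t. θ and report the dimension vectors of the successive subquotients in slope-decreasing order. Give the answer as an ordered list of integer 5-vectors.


Barcode: M ≅ I[1,1]^3, I[1,3], I[4,4]^2, I[4,5]^2. HN layers by μ_θ (3 steps, strictly decreasing):
  μ^(1)=7; μ^(2)=-2; μ^(3)=-9

((3, 0, 0, 2, 0); (0, 0, 0, 2, 2); (1, 1, 1, 0, 0))


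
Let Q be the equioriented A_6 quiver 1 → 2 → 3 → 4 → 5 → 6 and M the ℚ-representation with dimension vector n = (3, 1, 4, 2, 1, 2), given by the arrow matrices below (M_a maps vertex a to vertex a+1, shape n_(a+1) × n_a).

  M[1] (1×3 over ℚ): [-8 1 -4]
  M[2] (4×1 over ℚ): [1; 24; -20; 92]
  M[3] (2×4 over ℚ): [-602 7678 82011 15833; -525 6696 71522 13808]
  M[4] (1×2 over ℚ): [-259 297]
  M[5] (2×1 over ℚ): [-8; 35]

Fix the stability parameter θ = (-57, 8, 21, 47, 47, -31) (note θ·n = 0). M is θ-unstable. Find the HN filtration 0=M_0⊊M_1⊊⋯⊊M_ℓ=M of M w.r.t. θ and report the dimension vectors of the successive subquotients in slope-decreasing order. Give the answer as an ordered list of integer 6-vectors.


Barcode: M ≅ I[1,1]^2, I[1,6], I[3,3]^2, I[3,4], I[6,6]. HN layers by μ_θ (5 steps, strictly decreasing):
  μ^(1)=47; μ^(2)=21; μ^(3)=8; μ^(4)=-31; μ^(5)=-57

((0, 0, 0, 1, 0, 0); (0, 0, 4, 1, 1, 1); (0, 1, 0, 0, 0, 0); (0, 0, 0, 0, 0, 1); (3, 0, 0, 0, 0, 0))


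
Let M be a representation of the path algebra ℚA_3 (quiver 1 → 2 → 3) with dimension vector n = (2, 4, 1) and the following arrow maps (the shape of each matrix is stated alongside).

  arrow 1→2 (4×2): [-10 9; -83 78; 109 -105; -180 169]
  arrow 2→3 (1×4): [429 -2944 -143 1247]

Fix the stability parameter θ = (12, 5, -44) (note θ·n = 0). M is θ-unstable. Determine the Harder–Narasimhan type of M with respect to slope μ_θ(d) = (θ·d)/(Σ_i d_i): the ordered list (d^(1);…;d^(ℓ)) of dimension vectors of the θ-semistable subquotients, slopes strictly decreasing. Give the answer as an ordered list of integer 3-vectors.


Interval decomposition of M: I[1,2], I[1,3], I[2,2]^2.
HN type (ℓ=3): μ^(1)=17/2; μ^(2)=5; μ^(3)=-9

((1, 1, 0); (0, 2, 0); (1, 1, 1))


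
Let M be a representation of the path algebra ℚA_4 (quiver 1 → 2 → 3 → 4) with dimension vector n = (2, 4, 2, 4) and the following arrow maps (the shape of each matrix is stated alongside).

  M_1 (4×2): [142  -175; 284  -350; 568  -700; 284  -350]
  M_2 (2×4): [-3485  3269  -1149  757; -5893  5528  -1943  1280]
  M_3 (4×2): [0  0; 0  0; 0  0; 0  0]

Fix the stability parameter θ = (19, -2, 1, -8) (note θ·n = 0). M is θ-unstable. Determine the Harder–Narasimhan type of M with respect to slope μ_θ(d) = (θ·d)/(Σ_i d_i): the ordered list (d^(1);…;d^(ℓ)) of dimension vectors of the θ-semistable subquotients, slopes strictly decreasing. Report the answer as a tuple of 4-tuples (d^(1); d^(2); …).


Via rank(M_{q-1}∘⋯∘M_p): M ≅ I[1,1], I[1,3], I[2,2]^2, I[2,3], I[4,4]^4.
μ_θ-semistable layers: μ^(1)=19; μ^(2)=6; μ^(3)=1; μ^(4)=-2; μ^(5)=-8

((1, 0, 0, 0); (1, 1, 1, 0); (0, 0, 1, 0); (0, 3, 0, 0); (0, 0, 0, 4))


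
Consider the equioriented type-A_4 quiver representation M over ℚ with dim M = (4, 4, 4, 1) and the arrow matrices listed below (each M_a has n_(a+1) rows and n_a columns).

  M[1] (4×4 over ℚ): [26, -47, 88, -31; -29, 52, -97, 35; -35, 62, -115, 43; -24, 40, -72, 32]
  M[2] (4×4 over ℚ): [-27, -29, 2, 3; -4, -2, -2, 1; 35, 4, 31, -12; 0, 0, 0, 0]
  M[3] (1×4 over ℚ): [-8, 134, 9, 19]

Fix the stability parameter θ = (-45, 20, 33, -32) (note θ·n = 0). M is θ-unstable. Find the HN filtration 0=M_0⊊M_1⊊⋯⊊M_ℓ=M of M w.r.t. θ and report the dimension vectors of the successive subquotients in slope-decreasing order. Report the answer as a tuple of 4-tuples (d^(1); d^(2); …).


Interval decomposition of M: I[1,1]^2, I[1,2], I[1,4], I[2,3]^2, I[3,3].
HN type (ℓ=4): μ^(1)=33; μ^(2)=20; μ^(3)=7; μ^(4)=-45

((0, 0, 3, 0); (0, 3, 0, 0); (0, 1, 1, 1); (4, 0, 0, 0))


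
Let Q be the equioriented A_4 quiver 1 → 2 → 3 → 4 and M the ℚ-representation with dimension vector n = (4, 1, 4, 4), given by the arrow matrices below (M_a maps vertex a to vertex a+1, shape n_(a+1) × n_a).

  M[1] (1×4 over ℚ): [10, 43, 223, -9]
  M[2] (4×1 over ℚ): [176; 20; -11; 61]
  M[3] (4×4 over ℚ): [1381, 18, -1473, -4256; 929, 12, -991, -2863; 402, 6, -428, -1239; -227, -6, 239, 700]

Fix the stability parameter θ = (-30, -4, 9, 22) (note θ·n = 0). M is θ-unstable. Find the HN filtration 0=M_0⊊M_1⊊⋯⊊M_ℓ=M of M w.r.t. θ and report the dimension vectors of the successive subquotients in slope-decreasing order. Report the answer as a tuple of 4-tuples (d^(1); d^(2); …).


Via rank(M_{q-1}∘⋯∘M_p): M ≅ I[1,1]^3, I[1,4], I[3,3]^2, I[3,4], I[4,4]^2.
μ_θ-semistable layers: μ^(1)=22; μ^(2)=9; μ^(3)=-4; μ^(4)=-30

((0, 0, 0, 4); (0, 0, 4, 0); (0, 1, 0, 0); (4, 0, 0, 0))


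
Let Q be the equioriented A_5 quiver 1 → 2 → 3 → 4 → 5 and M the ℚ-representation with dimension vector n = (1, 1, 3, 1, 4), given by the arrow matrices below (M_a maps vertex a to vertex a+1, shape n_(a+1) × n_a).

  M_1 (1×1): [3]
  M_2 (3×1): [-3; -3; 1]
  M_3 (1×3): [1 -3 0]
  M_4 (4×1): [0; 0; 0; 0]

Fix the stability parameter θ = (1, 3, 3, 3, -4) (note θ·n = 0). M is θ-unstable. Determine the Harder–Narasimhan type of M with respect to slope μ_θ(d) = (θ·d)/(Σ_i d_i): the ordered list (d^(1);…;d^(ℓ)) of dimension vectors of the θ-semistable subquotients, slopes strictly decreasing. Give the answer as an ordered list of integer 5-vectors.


Interval decomposition of M: I[1,4], I[3,3]^2, I[5,5]^4.
HN type (ℓ=3): μ^(1)=3; μ^(2)=1; μ^(3)=-4

((0, 1, 3, 1, 0); (1, 0, 0, 0, 0); (0, 0, 0, 0, 4))


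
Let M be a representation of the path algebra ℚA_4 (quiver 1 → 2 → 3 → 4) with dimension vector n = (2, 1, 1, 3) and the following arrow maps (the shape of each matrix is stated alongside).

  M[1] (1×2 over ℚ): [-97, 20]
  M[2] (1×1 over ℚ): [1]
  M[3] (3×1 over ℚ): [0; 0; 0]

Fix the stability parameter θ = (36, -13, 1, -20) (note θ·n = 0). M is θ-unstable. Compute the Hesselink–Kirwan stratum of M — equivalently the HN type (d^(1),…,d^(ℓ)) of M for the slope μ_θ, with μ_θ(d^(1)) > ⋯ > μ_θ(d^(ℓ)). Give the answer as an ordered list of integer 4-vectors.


Interval decomposition of M: I[1,1], I[1,3], I[4,4]^3.
HN type (ℓ=3): μ^(1)=36; μ^(2)=8; μ^(3)=-20

((1, 0, 0, 0); (1, 1, 1, 0); (0, 0, 0, 3))


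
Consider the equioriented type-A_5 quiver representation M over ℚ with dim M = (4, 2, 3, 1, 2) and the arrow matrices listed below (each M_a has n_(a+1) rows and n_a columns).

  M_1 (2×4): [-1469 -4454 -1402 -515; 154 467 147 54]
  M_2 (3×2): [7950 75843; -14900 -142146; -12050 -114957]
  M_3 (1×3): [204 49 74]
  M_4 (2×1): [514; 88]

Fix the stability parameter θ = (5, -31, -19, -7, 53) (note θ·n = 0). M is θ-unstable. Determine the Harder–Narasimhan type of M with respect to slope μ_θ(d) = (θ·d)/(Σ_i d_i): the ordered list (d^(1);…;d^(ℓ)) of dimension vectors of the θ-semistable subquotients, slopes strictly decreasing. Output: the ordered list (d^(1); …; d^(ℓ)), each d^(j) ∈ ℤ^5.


Via rank(M_{q-1}∘⋯∘M_p): M ≅ I[1,1]^2, I[1,2], I[1,3], I[3,3], I[3,5], I[5,5].
μ_θ-semistable layers: μ^(1)=53; μ^(2)=5; μ^(3)=-7; μ^(4)=-13; μ^(5)=-15; μ^(6)=-19

((0, 0, 0, 0, 2); (2, 0, 0, 0, 0); (0, 0, 0, 1, 0); (1, 1, 0, 0, 0); (1, 1, 1, 0, 0); (0, 0, 2, 0, 0))


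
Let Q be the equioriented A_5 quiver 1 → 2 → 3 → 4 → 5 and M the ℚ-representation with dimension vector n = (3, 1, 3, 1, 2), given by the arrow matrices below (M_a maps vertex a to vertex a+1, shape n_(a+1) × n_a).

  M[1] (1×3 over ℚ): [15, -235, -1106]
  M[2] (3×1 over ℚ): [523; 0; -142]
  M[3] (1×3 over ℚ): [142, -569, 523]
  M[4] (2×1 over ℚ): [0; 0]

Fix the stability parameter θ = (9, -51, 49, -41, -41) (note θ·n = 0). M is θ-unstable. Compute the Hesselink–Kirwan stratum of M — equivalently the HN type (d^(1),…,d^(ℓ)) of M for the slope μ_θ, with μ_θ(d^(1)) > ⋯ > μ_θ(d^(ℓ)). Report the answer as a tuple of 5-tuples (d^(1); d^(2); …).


Interval decomposition of M: I[1,1]^2, I[1,3], I[3,3], I[3,4], I[5,5]^2.
HN type (ℓ=5): μ^(1)=49; μ^(2)=9; μ^(3)=4; μ^(4)=-21; μ^(5)=-41

((0, 0, 2, 0, 0); (2, 0, 0, 0, 0); (0, 0, 1, 1, 0); (1, 1, 0, 0, 0); (0, 0, 0, 0, 2))


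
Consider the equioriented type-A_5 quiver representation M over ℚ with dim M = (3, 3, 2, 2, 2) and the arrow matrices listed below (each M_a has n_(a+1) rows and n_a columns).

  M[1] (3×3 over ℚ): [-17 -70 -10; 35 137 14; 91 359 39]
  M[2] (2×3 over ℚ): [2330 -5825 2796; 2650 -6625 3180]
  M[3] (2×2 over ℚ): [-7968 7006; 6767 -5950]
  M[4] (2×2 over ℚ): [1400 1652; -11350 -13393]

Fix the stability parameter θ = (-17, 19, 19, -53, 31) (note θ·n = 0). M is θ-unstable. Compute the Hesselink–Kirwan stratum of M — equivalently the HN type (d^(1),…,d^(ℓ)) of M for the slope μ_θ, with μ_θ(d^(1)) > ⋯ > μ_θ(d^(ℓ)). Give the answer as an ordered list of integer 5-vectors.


Barcode: M ≅ I[1,2]^2, I[1,5], I[3,4], I[5,5]. HN layers by μ_θ (4 steps, strictly decreasing):
  μ^(1)=31; μ^(2)=19; μ^(3)=-5; μ^(4)=-17

((0, 0, 0, 0, 2); (0, 2, 0, 0, 0); (0, 1, 1, 1, 0); (3, 0, 1, 1, 0))


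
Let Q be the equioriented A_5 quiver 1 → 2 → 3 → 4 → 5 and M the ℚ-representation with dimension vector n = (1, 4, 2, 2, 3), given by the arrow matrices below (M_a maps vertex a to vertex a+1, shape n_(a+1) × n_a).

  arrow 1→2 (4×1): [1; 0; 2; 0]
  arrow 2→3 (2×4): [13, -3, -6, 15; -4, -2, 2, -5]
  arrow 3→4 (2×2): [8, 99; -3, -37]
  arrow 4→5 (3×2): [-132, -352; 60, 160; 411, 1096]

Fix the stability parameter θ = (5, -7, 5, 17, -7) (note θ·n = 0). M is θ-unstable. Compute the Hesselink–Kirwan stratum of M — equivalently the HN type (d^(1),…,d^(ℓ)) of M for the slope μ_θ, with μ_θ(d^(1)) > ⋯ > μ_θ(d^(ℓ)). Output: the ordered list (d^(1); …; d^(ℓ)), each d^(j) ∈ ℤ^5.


Interval decomposition of M: I[1,4], I[2,2]^2, I[2,5], I[5,5]^2.
HN type (ℓ=4): μ^(1)=17; μ^(2)=5; μ^(3)=-1; μ^(4)=-7

((0, 0, 0, 1, 0); (0, 0, 2, 1, 1); (1, 1, 0, 0, 0); (0, 3, 0, 0, 2))


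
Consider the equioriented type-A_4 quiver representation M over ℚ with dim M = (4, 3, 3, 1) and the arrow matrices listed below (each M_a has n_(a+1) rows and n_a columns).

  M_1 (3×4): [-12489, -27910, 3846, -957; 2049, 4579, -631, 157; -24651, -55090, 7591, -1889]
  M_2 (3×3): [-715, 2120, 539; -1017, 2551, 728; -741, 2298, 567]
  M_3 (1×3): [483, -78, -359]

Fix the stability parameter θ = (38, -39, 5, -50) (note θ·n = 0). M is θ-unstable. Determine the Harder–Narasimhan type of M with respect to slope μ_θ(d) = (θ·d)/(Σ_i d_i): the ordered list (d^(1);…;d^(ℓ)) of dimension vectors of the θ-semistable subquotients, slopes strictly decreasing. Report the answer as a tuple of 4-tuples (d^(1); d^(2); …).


Barcode: M ≅ I[1,1], I[1,2], I[1,3]^2, I[3,4]. HN layers by μ_θ (4 steps, strictly decreasing):
  μ^(1)=38; μ^(2)=5; μ^(3)=-1/2; μ^(4)=-45/2

((1, 0, 0, 0); (0, 0, 2, 0); (3, 3, 0, 0); (0, 0, 1, 1))


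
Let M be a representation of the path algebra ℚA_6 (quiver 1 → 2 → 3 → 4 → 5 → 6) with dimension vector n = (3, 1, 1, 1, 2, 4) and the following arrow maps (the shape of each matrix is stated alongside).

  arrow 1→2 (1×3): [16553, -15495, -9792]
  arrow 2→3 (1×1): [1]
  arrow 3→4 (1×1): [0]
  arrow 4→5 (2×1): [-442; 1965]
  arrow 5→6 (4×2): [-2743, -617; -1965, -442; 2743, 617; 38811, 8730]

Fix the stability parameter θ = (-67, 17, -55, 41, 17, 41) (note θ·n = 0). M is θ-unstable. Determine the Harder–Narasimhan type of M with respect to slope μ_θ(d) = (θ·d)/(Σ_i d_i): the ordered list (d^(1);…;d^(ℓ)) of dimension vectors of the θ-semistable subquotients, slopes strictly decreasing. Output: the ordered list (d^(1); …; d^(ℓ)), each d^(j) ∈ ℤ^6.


Interval decomposition of M: I[1,1]^2, I[1,3], I[4,6], I[5,6], I[6,6]^2.
HN type (ℓ=5): μ^(1)=41; μ^(2)=29; μ^(3)=17; μ^(4)=-19; μ^(5)=-67

((0, 0, 0, 0, 0, 4); (0, 0, 0, 1, 1, 0); (0, 0, 0, 0, 1, 0); (0, 1, 1, 0, 0, 0); (3, 0, 0, 0, 0, 0))


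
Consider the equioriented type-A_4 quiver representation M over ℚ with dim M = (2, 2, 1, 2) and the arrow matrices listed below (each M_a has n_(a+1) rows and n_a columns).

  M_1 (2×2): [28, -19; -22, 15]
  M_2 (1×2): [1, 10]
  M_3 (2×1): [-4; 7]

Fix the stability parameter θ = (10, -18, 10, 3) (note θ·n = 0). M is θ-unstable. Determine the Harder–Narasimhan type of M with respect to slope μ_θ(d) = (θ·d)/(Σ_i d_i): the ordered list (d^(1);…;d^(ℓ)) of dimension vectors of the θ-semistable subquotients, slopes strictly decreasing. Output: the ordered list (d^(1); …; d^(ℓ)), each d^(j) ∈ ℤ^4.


Barcode: M ≅ I[1,2], I[1,4], I[4,4]. HN layers by μ_θ (3 steps, strictly decreasing):
  μ^(1)=13/2; μ^(2)=3; μ^(3)=-4

((0, 0, 1, 1); (0, 0, 0, 1); (2, 2, 0, 0))


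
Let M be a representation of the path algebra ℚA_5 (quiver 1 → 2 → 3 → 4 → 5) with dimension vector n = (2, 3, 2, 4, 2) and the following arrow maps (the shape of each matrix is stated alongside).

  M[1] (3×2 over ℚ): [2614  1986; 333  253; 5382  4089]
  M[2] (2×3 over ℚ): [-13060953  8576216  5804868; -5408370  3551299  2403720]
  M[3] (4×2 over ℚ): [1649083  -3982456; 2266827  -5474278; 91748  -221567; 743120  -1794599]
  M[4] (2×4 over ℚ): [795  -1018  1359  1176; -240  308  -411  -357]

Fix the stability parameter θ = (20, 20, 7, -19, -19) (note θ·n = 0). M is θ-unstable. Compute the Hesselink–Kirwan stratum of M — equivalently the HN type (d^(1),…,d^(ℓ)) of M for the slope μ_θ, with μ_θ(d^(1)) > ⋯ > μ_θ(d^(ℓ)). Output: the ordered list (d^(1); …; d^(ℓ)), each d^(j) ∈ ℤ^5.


Barcode: M ≅ I[1,2], I[1,5], I[2,4], I[4,4], I[4,5]. HN layers by μ_θ (4 steps, strictly decreasing):
  μ^(1)=20; μ^(2)=8/3; μ^(3)=9/5; μ^(4)=-19

((1, 1, 0, 0, 0); (0, 1, 1, 1, 0); (1, 1, 1, 1, 1); (0, 0, 0, 2, 1))


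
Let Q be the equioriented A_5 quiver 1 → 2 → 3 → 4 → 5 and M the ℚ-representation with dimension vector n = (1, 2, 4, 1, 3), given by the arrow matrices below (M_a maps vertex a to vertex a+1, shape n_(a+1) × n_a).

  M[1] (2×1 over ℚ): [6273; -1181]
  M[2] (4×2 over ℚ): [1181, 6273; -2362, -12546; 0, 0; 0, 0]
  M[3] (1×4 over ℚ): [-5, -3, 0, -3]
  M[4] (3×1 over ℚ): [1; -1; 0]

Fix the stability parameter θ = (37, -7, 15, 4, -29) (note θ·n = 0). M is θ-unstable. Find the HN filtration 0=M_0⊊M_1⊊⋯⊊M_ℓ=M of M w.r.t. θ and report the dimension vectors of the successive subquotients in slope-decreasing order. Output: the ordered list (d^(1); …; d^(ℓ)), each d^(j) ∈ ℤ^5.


Via rank(M_{q-1}∘⋯∘M_p): M ≅ I[1,2], I[2,5], I[3,3]^3, I[5,5]^2.
μ_θ-semistable layers: μ^(1)=15; μ^(2)=-10/3; μ^(3)=-7; μ^(4)=-29

((1, 1, 3, 0, 0); (0, 0, 1, 1, 1); (0, 1, 0, 0, 0); (0, 0, 0, 0, 2))


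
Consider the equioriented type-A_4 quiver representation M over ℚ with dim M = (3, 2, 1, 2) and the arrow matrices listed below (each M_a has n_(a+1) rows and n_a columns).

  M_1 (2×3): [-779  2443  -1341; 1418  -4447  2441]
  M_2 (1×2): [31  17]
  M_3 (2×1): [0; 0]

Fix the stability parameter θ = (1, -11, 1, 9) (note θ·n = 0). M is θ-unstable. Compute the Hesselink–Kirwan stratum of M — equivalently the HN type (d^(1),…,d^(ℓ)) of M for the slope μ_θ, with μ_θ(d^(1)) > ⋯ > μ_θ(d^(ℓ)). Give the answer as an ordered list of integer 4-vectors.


Via rank(M_{q-1}∘⋯∘M_p): M ≅ I[1,1], I[1,2], I[1,3], I[4,4]^2.
μ_θ-semistable layers: μ^(1)=9; μ^(2)=1; μ^(3)=-5

((0, 0, 0, 2); (1, 0, 1, 0); (2, 2, 0, 0))


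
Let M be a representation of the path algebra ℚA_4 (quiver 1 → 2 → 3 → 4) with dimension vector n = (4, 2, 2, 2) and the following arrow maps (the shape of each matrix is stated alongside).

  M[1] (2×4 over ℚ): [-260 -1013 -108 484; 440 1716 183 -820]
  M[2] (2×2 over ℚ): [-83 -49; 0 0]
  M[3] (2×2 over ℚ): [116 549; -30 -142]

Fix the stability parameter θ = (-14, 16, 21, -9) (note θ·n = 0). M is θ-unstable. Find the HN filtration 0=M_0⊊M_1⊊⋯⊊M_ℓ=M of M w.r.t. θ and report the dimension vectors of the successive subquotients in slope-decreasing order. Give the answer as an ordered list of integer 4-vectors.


Barcode: M ≅ I[1,1]^2, I[1,2], I[1,4], I[3,4]. HN layers by μ_θ (4 steps, strictly decreasing):
  μ^(1)=16; μ^(2)=28/3; μ^(3)=6; μ^(4)=-14

((0, 1, 0, 0); (0, 1, 1, 1); (0, 0, 1, 1); (4, 0, 0, 0))


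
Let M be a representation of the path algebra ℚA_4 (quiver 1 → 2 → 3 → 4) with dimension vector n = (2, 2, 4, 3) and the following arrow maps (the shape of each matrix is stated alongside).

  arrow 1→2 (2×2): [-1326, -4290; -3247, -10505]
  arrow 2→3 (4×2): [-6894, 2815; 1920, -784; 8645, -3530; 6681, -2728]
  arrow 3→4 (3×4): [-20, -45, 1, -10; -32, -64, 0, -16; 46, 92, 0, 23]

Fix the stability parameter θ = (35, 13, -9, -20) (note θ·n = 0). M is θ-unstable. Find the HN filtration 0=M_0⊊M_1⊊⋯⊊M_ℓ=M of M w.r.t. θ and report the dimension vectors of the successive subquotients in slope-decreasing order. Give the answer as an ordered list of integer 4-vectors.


Via rank(M_{q-1}∘⋯∘M_p): M ≅ I[1,1], I[1,3], I[2,4], I[3,3], I[3,4], I[4,4].
μ_θ-semistable layers: μ^(1)=35; μ^(2)=13; μ^(3)=-16/3; μ^(4)=-9; μ^(5)=-29/2; μ^(6)=-20

((1, 0, 0, 0); (1, 1, 1, 0); (0, 1, 1, 1); (0, 0, 1, 0); (0, 0, 1, 1); (0, 0, 0, 1))


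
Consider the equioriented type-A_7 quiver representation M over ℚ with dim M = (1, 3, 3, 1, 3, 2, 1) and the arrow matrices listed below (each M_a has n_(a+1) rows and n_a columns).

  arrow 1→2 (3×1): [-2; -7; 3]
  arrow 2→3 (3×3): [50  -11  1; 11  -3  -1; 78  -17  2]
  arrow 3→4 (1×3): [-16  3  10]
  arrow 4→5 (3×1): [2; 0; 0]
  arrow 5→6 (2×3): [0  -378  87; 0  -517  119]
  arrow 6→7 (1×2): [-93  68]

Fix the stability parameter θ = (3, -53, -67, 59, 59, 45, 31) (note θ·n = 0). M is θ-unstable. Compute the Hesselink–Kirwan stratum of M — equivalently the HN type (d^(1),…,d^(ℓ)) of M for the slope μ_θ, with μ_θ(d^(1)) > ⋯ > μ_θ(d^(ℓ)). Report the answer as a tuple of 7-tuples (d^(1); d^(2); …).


Interval decomposition of M: I[1,5], I[2,3]^2, I[5,6], I[5,7].
HN type (ℓ=5): μ^(1)=59; μ^(2)=52; μ^(3)=45; μ^(4)=-39; μ^(5)=-60

((0, 0, 0, 1, 1, 0, 0); (0, 0, 0, 0, 1, 1, 0); (0, 0, 0, 0, 1, 1, 1); (1, 1, 1, 0, 0, 0, 0); (0, 2, 2, 0, 0, 0, 0))


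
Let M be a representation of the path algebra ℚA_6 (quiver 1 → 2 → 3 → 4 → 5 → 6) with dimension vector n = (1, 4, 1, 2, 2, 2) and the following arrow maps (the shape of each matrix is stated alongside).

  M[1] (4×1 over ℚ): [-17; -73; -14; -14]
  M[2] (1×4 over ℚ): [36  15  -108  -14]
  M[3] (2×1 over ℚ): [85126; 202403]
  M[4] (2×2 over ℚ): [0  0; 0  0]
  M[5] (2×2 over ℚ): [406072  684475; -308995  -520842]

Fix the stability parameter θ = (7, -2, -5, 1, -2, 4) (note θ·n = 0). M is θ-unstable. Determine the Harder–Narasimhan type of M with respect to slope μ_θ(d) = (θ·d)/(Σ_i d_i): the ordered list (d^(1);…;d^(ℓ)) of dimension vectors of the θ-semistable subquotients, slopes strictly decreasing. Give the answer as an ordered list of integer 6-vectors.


Barcode: M ≅ I[1,4], I[2,2]^3, I[4,4], I[5,6]^2. HN layers by μ_θ (4 steps, strictly decreasing):
  μ^(1)=4; μ^(2)=1; μ^(3)=0; μ^(4)=-2

((0, 0, 0, 0, 0, 2); (0, 0, 0, 2, 0, 0); (1, 1, 1, 0, 0, 0); (0, 3, 0, 0, 2, 0))


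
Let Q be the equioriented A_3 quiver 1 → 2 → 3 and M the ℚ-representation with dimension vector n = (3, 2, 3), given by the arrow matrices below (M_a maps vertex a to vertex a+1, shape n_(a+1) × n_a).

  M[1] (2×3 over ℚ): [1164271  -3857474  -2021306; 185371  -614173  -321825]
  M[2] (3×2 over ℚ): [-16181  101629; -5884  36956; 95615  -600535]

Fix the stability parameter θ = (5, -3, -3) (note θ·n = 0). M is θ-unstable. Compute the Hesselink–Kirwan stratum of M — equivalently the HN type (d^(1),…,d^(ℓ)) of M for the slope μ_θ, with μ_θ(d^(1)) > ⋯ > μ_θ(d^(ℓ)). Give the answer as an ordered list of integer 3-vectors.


Barcode: M ≅ I[1,1], I[1,2], I[1,3], I[3,3]^2. HN layers by μ_θ (4 steps, strictly decreasing):
  μ^(1)=5; μ^(2)=1; μ^(3)=-1/3; μ^(4)=-3

((1, 0, 0); (1, 1, 0); (1, 1, 1); (0, 0, 2))


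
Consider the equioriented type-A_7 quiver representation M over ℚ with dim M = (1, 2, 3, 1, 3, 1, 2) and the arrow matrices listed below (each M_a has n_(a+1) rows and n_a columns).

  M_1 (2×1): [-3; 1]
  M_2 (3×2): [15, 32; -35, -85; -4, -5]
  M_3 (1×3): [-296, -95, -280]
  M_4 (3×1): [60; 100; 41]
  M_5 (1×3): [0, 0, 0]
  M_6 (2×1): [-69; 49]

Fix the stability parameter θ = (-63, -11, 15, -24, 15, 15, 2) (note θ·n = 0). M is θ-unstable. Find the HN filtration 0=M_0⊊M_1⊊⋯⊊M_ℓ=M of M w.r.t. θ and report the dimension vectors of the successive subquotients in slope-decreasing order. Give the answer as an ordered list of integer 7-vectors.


Via rank(M_{q-1}∘⋯∘M_p): M ≅ I[1,5], I[2,3], I[3,3], I[5,5]^2, I[6,7], I[7,7].
μ_θ-semistable layers: μ^(1)=15; μ^(2)=17/2; μ^(3)=2; μ^(4)=-9/2; μ^(5)=-11; μ^(6)=-63

((0, 0, 2, 0, 3, 0, 0); (0, 0, 0, 0, 0, 1, 1); (0, 0, 0, 0, 0, 0, 1); (0, 0, 1, 1, 0, 0, 0); (0, 2, 0, 0, 0, 0, 0); (1, 0, 0, 0, 0, 0, 0))


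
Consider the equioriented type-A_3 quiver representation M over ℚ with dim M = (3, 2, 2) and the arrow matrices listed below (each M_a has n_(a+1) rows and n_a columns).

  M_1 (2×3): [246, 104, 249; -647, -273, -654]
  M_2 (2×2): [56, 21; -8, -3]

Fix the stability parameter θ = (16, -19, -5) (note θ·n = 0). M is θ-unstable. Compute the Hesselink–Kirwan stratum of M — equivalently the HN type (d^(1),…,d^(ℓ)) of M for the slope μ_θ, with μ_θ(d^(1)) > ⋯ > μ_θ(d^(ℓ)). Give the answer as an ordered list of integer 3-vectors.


Barcode: M ≅ I[1,1], I[1,2], I[1,3], I[3,3]. HN layers by μ_θ (4 steps, strictly decreasing):
  μ^(1)=16; μ^(2)=-3/2; μ^(3)=-8/3; μ^(4)=-5

((1, 0, 0); (1, 1, 0); (1, 1, 1); (0, 0, 1))


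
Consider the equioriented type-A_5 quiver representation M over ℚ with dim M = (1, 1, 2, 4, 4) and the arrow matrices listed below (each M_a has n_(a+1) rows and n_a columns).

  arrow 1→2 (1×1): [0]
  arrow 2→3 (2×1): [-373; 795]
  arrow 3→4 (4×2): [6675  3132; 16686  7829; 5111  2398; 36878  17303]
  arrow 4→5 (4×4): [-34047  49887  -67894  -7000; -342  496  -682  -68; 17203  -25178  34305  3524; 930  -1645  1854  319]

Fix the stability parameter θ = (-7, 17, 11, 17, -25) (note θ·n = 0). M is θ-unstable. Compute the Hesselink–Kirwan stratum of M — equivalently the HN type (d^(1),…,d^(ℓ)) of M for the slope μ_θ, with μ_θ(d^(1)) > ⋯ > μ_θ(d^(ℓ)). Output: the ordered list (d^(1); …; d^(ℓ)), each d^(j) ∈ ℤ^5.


Interval decomposition of M: I[1,1], I[2,5], I[3,4], I[4,5]^2, I[5,5].
HN type (ℓ=6): μ^(1)=17; μ^(2)=11; μ^(3)=5; μ^(4)=-4; μ^(5)=-7; μ^(6)=-25

((0, 0, 0, 1, 0); (0, 0, 1, 0, 0); (0, 1, 1, 1, 1); (0, 0, 0, 2, 2); (1, 0, 0, 0, 0); (0, 0, 0, 0, 1))
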